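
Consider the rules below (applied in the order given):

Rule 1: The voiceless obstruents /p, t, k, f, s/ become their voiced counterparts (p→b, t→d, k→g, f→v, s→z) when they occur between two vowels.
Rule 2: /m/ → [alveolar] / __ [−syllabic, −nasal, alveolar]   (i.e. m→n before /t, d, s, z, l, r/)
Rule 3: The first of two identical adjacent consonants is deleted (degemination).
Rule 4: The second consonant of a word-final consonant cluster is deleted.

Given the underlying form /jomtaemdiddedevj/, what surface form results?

jontaendidedev

Rule 1 (intervocalic voicing): no segment meets the environment; /jomtaemdiddedevj/ is unchanged.
Rule 2 (nasal place assimilation): /m/ precedes the alveolar consonant /t/, so it assimilates in place to [n]. /m/ precedes the alveolar consonant /d/, so it assimilates in place to [n]. /jomtaemdiddedevj/ → jontaendiddedevj.
Rule 3 (degemination): /dd/ is a geminate; the first /d/ deletes. /jontaendiddedevj/ → jontaendidedevj.
Rule 4 (final cluster simplification): /j/ is the second consonant of a word-final cluster /vj/, so it deletes. /jontaendidedevj/ → jontaendidedev.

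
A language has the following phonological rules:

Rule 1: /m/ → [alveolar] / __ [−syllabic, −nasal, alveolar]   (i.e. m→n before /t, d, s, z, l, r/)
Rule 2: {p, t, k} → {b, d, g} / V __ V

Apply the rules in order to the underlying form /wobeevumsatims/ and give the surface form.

wobeevunsadins

Rule 1 (nasal place assimilation): /m/ precedes the alveolar consonant /s/, so it assimilates in place to [n]. /m/ precedes the alveolar consonant /s/, so it assimilates in place to [n]. /wobeevumsatims/ → wobeevunsatins.
Rule 2 (intervocalic voicing): /t/ is a voiceless stop between vowels /a/ and /i/, so it voices to [d]. /wobeevunsatins/ → wobeevunsadins.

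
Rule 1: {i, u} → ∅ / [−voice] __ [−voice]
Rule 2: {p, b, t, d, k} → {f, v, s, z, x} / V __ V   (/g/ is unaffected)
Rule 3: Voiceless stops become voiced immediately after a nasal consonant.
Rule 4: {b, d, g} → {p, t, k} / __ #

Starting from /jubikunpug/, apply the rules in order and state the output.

juvixunbuk

Rule 1 (high vowel syncope): no segment meets the environment; /jubikunpug/ is unchanged.
Rule 2 (intervocalic spirantization): /b/ is a stop between vowels /u/ and /i/, so it spirantizes to the fricative [v]. /k/ is a stop between vowels /i/ and /u/, so it spirantizes to the fricative [x]. /jubikunpug/ → juvixunpug.
Rule 3 (post-nasal voicing): /p/ is a voiceless stop immediately after the nasal /n/, so it voices to [b]. /juvixunpug/ → juvixunbug.
Rule 4 (final devoicing): /g/ is a voiced stop in word-final position, so it devoices to [k]. /juvixunbug/ → juvixunbuk.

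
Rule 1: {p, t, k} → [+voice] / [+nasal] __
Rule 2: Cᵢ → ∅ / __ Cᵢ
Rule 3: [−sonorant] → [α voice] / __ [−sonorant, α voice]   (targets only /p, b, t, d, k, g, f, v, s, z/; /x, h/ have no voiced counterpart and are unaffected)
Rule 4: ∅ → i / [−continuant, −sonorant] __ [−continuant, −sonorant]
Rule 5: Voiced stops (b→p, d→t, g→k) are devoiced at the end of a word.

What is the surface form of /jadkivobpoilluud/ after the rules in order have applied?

Rule 1 (post-nasal voicing): no segment meets the environment; /jadkivobpoilluud/ is unchanged.
Rule 2 (degemination): /ll/ is a geminate; the first /l/ deletes. /jadkivobpoilluud/ → jadkivobpoiluud.
Rule 3 (regressive voicing assimilation): /d/ precedes the voiceless obstruent /k/, so it devoices to [t] by assimilation. /b/ precedes the voiceless obstruent /p/, so it devoices to [p] by assimilation. /jadkivobpoiluud/ → jatkivoppoiluud.
Rule 4 (stop-cluster i-epenthesis): /t/ and /k/ form a stop–stop cluster, so [i] is inserted between them. /p/ and /p/ form a stop–stop cluster, so [i] is inserted between them. /jatkivoppoiluud/ → jatikivopipoiluud.
Rule 5 (final devoicing): /d/ is a voiced stop in word-final position, so it devoices to [t]. /jatikivopipoiluud/ → jatikivopipoiluut.

jatikivopipoiluut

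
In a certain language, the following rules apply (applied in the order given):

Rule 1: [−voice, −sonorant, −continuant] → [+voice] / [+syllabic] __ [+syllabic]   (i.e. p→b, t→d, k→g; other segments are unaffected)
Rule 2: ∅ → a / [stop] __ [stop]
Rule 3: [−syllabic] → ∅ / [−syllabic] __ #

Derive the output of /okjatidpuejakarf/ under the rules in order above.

okjadidapuejagar

Rule 1 (intervocalic voicing): /t/ is a voiceless stop between vowels /a/ and /i/, so it voices to [d]. /k/ is a voiceless stop between vowels /a/ and /a/, so it voices to [g]. /okjatidpuejakarf/ → okjadidpuejagarf.
Rule 2 (stop-cluster a-epenthesis): /d/ and /p/ form a stop–stop cluster, so [a] is inserted between them. /okjadidpuejagarf/ → okjadidapuejagarf.
Rule 3 (final cluster simplification): /f/ is the second consonant of a word-final cluster /rf/, so it deletes. /okjadidapuejagarf/ → okjadidapuejagar.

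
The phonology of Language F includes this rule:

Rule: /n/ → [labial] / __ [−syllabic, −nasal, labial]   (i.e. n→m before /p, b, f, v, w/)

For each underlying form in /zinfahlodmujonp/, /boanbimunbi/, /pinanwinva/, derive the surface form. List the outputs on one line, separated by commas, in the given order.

zimfahlodmujomp, boambimumbi, pinamwimva

/zinfahlodmujonp/: /n/ precedes the labial consonant /f/, so it assimilates in place to [m]. /n/ precedes the labial consonant /p/, so it assimilates in place to [m]. → [zimfahlodmujomp].
/boanbimunbi/: /n/ precedes the labial consonant /b/, so it assimilates in place to [m]. /n/ precedes the labial consonant /b/, so it assimilates in place to [m]. → [boambimumbi].
/pinanwinva/: /n/ precedes the labial consonant /w/, so it assimilates in place to [m]. /n/ precedes the labial consonant /v/, so it assimilates in place to [m]. → [pinamwimva].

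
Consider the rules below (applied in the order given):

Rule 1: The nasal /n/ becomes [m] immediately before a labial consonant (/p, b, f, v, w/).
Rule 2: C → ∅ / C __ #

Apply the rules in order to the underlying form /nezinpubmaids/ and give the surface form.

nezimpubmaid

Rule 1 (nasal place assimilation): /n/ precedes the labial consonant /p/, so it assimilates in place to [m]. /nezinpubmaids/ → nezimpubmaids.
Rule 2 (final cluster simplification): /s/ is the second consonant of a word-final cluster /ds/, so it deletes. /nezimpubmaids/ → nezimpubmaid.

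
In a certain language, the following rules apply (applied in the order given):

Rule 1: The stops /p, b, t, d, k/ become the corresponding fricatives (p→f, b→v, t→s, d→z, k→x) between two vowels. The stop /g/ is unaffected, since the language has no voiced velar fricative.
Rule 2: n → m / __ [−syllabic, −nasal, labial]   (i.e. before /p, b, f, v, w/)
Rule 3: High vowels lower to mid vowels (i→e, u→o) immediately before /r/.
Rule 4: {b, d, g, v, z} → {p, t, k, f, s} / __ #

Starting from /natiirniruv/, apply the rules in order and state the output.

nasierneruf

Rule 1 (intervocalic spirantization): /t/ is a stop between vowels /a/ and /i/, so it spirantizes to the fricative [s]. /natiirniruv/ → nasiirniruv.
Rule 2 (nasal place assimilation): no segment meets the environment; /nasiirniruv/ is unchanged.
Rule 3 (pre-rhotic lowering): /i/ is a high vowel immediately before /r/, so it lowers to [e]. /i/ is a high vowel immediately before /r/, so it lowers to [e]. /nasiirniruv/ → nasierneruv.
Rule 4 (final devoicing): /v/ is a voiced obstruent in word-final position, so it devoices to [f]. /nasierneruv/ → nasierneruf.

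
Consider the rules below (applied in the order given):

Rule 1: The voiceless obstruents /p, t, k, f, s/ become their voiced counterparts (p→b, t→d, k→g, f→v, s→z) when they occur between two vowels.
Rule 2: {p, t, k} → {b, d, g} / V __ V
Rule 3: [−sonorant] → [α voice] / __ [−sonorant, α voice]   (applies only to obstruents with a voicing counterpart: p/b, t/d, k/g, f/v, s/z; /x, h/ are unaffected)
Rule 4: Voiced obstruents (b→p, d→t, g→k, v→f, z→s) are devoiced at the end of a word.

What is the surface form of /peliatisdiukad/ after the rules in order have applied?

Rule 1 (intervocalic voicing): /t/ is a voiceless obstruent between vowels /a/ and /i/, so it voices to [d]. /k/ is a voiceless obstruent between vowels /u/ and /a/, so it voices to [g]. /peliatisdiukad/ → peliadisdiugad.
Rule 2 (intervocalic voicing): no segment meets the environment; /peliadisdiugad/ is unchanged.
Rule 3 (regressive voicing assimilation): /s/ precedes the voiced obstruent /d/, so it voices to [z] by assimilation. /peliadisdiugad/ → peliadizdiugad.
Rule 4 (final devoicing): /d/ is a voiced obstruent in word-final position, so it devoices to [t]. /peliadizdiugad/ → peliadizdiugat.

peliadizdiugat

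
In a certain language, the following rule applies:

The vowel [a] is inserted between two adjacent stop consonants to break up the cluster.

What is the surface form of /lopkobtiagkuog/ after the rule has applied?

lopakobatiagakuog

/p/ and /k/ form a stop–stop cluster, so [a] is inserted between them.
/b/ and /t/ form a stop–stop cluster, so [a] is inserted between them.
/g/ and /k/ form a stop–stop cluster, so [a] is inserted between them.
Surface form: [lopakobatiagakuog].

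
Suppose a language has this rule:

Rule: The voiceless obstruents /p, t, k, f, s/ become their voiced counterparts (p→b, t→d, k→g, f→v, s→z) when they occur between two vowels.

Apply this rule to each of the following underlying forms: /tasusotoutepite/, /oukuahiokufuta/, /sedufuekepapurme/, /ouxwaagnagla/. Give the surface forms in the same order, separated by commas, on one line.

tazuzodoudebide, ouguahioguvuda, seduvuegebaburme, ouxwaagnagla

/tasusotoutepite/: /s/ is a voiceless obstruent between vowels /a/ and /u/, so it voices to [z]. /s/ is a voiceless obstruent between vowels /u/ and /o/, so it voices to [z]. /t/ is a voiceless obstruent between vowels /o/ and /o/, so it voices to [d]. /t/ is a voiceless obstruent between vowels /u/ and /e/, so it voices to [d]. /p/ is a voiceless obstruent between vowels /e/ and /i/, so it voices to [b]. /t/ is a voiceless obstruent between vowels /i/ and /e/, so it voices to [d]. → [tazuzodoudebide].
/oukuahiokufuta/: /k/ is a voiceless obstruent between vowels /u/ and /u/, so it voices to [g]. /k/ is a voiceless obstruent between vowels /o/ and /u/, so it voices to [g]. /f/ is a voiceless obstruent between vowels /u/ and /u/, so it voices to [v]. /t/ is a voiceless obstruent between vowels /u/ and /a/, so it voices to [d]. → [ouguahioguvuda].
/sedufuekepapurme/: /f/ is a voiceless obstruent between vowels /u/ and /u/, so it voices to [v]. /k/ is a voiceless obstruent between vowels /e/ and /e/, so it voices to [g]. /p/ is a voiceless obstruent between vowels /e/ and /a/, so it voices to [b]. /p/ is a voiceless obstruent between vowels /a/ and /u/, so it voices to [b]. → [seduvuegebaburme].
/ouxwaagnagla/: the rule's environment is not met; surfaces unchanged as [ouxwaagnagla].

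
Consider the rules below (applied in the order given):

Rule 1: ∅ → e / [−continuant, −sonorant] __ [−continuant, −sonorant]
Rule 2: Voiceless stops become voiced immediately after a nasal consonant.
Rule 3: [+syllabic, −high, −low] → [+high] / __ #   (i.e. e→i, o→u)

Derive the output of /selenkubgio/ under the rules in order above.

Rule 1 (stop-cluster e-epenthesis): /b/ and /g/ form a stop–stop cluster, so [e] is inserted between them. /selenkubgio/ → selenkubegio.
Rule 2 (post-nasal voicing): /k/ is a voiceless stop immediately after the nasal /n/, so it voices to [g]. /selenkubegio/ → selengubegio.
Rule 3 (final vowel raising): /o/ is a mid vowel in word-final position, so it raises to [u]. /selengubegio/ → selengubegiu.

selengubegiu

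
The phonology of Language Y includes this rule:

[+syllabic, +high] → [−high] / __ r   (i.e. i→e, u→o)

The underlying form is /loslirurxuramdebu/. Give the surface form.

loslerorxoramdebu

/i/ is a high vowel immediately before /r/, so it lowers to [e].
/u/ is a high vowel immediately before /r/, so it lowers to [o].
/u/ is a high vowel immediately before /r/, so it lowers to [o].
The other instance of /u/ does not occur in the required environment and remains unchanged.
Surface form: [loslerorxoramdebu].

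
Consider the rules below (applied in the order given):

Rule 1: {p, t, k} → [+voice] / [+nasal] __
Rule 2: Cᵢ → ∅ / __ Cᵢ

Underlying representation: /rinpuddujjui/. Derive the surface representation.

rinbudujui

Rule 1 (post-nasal voicing): /p/ is a voiceless stop immediately after the nasal /n/, so it voices to [b]. /rinpuddujjui/ → rinbuddujjui.
Rule 2 (degemination): /dd/ is a geminate; the first /d/ deletes. /jj/ is a geminate; the first /j/ deletes. /rinbuddujjui/ → rinbudujui.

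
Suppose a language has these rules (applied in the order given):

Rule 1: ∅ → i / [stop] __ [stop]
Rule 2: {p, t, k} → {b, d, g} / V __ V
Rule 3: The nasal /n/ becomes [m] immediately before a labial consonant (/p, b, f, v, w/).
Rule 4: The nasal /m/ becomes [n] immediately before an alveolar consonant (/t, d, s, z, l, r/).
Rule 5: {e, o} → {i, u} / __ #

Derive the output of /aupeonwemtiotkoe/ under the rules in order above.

aubeomwentiodigoi

Rule 1 (stop-cluster i-epenthesis): /t/ and /k/ form a stop–stop cluster, so [i] is inserted between them. /aupeonwemtiotkoe/ → aupeonwemtiotikoe.
Rule 2 (intervocalic voicing): /p/ is a voiceless stop between vowels /u/ and /e/, so it voices to [b]. /t/ is a voiceless stop between vowels /o/ and /i/, so it voices to [d]. /k/ is a voiceless stop between vowels /i/ and /o/, so it voices to [g]. /aupeonwemtiotikoe/ → aubeonwemtiodigoe.
Rule 3 (nasal place assimilation): /n/ precedes the labial consonant /w/, so it assimilates in place to [m]. /aubeonwemtiodigoe/ → aubeomwemtiodigoe.
Rule 4 (nasal place assimilation): /m/ precedes the alveolar consonant /t/, so it assimilates in place to [n]. /aubeomwemtiodigoe/ → aubeomwentiodigoe.
Rule 5 (final vowel raising): /e/ is a mid vowel in word-final position, so it raises to [i]. /aubeomwentiodigoe/ → aubeomwentiodigoi.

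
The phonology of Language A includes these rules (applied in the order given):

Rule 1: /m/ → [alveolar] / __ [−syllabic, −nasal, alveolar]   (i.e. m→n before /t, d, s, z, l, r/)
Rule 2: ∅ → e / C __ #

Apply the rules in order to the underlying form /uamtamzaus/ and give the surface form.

Rule 1 (nasal place assimilation): /m/ precedes the alveolar consonant /t/, so it assimilates in place to [n]. /m/ precedes the alveolar consonant /z/, so it assimilates in place to [n]. /uamtamzaus/ → uantanzaus.
Rule 2 (final e-epenthesis): the form ends in the consonant /s/, so [e] is inserted word-finally. /uantanzaus/ → uantanzause.

uantanzause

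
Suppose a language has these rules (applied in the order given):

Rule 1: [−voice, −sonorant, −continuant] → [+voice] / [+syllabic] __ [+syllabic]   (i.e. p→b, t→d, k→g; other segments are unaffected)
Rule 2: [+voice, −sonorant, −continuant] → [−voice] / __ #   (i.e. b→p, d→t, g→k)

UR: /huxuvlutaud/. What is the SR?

Rule 1 (intervocalic voicing): /t/ is a voiceless stop between vowels /u/ and /a/, so it voices to [d]. /huxuvlutaud/ → huxuvludaud.
Rule 2 (final devoicing): /d/ is a voiced stop in word-final position, so it devoices to [t]. /huxuvludaud/ → huxuvludaut.

huxuvludaut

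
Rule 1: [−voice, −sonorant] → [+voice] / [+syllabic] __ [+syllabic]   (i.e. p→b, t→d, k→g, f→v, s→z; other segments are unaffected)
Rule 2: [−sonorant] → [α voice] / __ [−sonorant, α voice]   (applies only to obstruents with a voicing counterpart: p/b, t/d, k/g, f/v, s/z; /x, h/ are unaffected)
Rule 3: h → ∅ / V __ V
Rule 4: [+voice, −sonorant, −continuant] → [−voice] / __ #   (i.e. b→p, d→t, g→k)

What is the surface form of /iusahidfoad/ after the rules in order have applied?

Rule 1 (intervocalic voicing): /s/ is a voiceless obstruent between vowels /u/ and /a/, so it voices to [z]. /iusahidfoad/ → iuzahidfoad.
Rule 2 (regressive voicing assimilation): /d/ precedes the voiceless obstruent /f/, so it devoices to [t] by assimilation. /iuzahidfoad/ → iuzahitfoad.
Rule 3 (intervocalic h-deletion): /h/ occurs between vowels /a/ and /i/, so it deletes. /iuzahitfoad/ → iuzaitfoad.
Rule 4 (final devoicing): /d/ is a voiced stop in word-final position, so it devoices to [t]. /iuzaitfoad/ → iuzaitfoat.

iuzaitfoat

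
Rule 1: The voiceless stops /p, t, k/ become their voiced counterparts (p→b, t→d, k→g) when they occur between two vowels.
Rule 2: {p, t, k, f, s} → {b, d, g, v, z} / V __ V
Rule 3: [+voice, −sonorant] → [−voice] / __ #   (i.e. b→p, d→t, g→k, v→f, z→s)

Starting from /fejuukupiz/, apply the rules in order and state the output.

Rule 1 (intervocalic voicing): /k/ is a voiceless stop between vowels /u/ and /u/, so it voices to [g]. /p/ is a voiceless stop between vowels /u/ and /i/, so it voices to [b]. /fejuukupiz/ → fejuugubiz.
Rule 2 (intervocalic voicing): no segment meets the environment; /fejuugubiz/ is unchanged.
Rule 3 (final devoicing): /z/ is a voiced obstruent in word-final position, so it devoices to [s]. /fejuugubiz/ → fejuugubis.

fejuugubis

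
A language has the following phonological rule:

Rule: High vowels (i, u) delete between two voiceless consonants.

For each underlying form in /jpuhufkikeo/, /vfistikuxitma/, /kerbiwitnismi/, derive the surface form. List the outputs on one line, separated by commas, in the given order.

jphfkkeo, vfstkxtma, kerbiwitnismi

/jpuhufkikeo/: /u/ is a high vowel flanked by voiceless consonants /p/ and /h/, so it deletes. /u/ is a high vowel flanked by voiceless consonants /h/ and /f/, so it deletes. /i/ is a high vowel flanked by voiceless consonants /k/ and /k/, so it deletes. → [jphfkkeo].
/vfistikuxitma/: /i/ is a high vowel flanked by voiceless consonants /f/ and /s/, so it deletes. /i/ is a high vowel flanked by voiceless consonants /t/ and /k/, so it deletes. /u/ is a high vowel flanked by voiceless consonants /k/ and /x/, so it deletes. /i/ is a high vowel flanked by voiceless consonants /x/ and /t/, so it deletes. → [vfstkxtma].
/kerbiwitnismi/: the rule's environment is not met; surfaces unchanged as [kerbiwitnismi].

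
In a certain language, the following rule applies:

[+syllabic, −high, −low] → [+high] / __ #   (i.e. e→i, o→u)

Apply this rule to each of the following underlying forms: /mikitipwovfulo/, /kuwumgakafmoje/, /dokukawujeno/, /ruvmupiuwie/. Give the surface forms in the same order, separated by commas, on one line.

/mikitipwovfulo/: /o/ is a mid vowel in word-final position, so it raises to [u]. → [mikitipwovfulu].
/kuwumgakafmoje/: /e/ is a mid vowel in word-final position, so it raises to [i]. → [kuwumgakafmoji].
/dokukawujeno/: /o/ is a mid vowel in word-final position, so it raises to [u]. → [dokukawujenu].
/ruvmupiuwie/: /e/ is a mid vowel in word-final position, so it raises to [i]. → [ruvmupiuwii].

mikitipwovfulu, kuwumgakafmoji, dokukawujenu, ruvmupiuwii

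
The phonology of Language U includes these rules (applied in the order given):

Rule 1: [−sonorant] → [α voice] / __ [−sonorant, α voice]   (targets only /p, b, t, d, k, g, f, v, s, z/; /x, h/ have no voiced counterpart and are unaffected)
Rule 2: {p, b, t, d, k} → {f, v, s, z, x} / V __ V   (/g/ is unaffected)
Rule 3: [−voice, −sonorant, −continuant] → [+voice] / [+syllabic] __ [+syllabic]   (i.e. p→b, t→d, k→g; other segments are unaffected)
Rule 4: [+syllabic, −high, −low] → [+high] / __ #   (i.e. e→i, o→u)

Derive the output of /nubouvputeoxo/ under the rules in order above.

Rule 1 (regressive voicing assimilation): /v/ precedes the voiceless obstruent /p/, so it devoices to [f] by assimilation. /nubouvputeoxo/ → nuboufputeoxo.
Rule 2 (intervocalic spirantization): /b/ is a stop between vowels /u/ and /o/, so it spirantizes to the fricative [v]. /t/ is a stop between vowels /u/ and /e/, so it spirantizes to the fricative [s]. /nuboufputeoxo/ → nuvoufpuseoxo.
Rule 3 (intervocalic voicing): no segment meets the environment; /nuvoufpuseoxo/ is unchanged.
Rule 4 (final vowel raising): /o/ is a mid vowel in word-final position, so it raises to [u]. /nuvoufpuseoxo/ → nuvoufpuseoxu.

nuvoufpuseoxu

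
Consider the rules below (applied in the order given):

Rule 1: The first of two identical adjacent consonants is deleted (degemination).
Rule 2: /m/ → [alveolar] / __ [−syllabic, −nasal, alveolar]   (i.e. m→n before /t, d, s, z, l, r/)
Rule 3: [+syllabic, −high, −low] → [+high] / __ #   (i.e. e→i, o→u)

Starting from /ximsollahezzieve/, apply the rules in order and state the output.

xinsolahezievi

Rule 1 (degemination): /ll/ is a geminate; the first /l/ deletes. /zz/ is a geminate; the first /z/ deletes. /ximsollahezzieve/ → ximsolahezieve.
Rule 2 (nasal place assimilation): /m/ precedes the alveolar consonant /s/, so it assimilates in place to [n]. /ximsolahezieve/ → xinsolahezieve.
Rule 3 (final vowel raising): /e/ is a mid vowel in word-final position, so it raises to [i]. /xinsolahezieve/ → xinsolahezievi.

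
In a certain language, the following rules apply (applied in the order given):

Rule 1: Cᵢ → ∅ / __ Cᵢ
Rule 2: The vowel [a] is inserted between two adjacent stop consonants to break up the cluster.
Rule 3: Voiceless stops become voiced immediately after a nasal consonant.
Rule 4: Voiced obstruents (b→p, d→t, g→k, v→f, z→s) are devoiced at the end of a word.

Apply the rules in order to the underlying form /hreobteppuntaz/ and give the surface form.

Rule 1 (degemination): /pp/ is a geminate; the first /p/ deletes. /hreobteppuntaz/ → hreobtepuntaz.
Rule 2 (stop-cluster a-epenthesis): /b/ and /t/ form a stop–stop cluster, so [a] is inserted between them. /hreobtepuntaz/ → hreobatepuntaz.
Rule 3 (post-nasal voicing): /t/ is a voiceless stop immediately after the nasal /n/, so it voices to [d]. /hreobatepuntaz/ → hreobatepundaz.
Rule 4 (final devoicing): /z/ is a voiced obstruent in word-final position, so it devoices to [s]. /hreobatepundaz/ → hreobatepundas.

hreobatepundas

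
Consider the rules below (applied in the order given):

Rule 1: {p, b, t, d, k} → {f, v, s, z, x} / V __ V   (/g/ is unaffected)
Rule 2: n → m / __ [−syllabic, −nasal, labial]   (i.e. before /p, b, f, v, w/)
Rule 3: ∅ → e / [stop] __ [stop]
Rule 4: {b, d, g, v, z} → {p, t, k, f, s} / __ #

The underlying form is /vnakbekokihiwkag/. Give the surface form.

Rule 1 (intervocalic spirantization): /k/ is a stop between vowels /e/ and /o/, so it spirantizes to the fricative [x]. /k/ is a stop between vowels /o/ and /i/, so it spirantizes to the fricative [x]. /vnakbekokihiwkag/ → vnakbexoxihiwkag.
Rule 2 (nasal place assimilation): no segment meets the environment; /vnakbexoxihiwkag/ is unchanged.
Rule 3 (stop-cluster e-epenthesis): /k/ and /b/ form a stop–stop cluster, so [e] is inserted between them. /vnakbexoxihiwkag/ → vnakebexoxihiwkag.
Rule 4 (final devoicing): /g/ is a voiced obstruent in word-final position, so it devoices to [k]. /vnakebexoxihiwkag/ → vnakebexoxihiwkak.

vnakebexoxihiwkak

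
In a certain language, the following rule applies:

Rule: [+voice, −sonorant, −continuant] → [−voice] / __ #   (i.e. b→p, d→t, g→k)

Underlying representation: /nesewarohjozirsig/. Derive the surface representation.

nesewarohjozirsik

/g/ is a voiced stop in word-final position, so it devoices to [k].
Surface form: [nesewarohjozirsik].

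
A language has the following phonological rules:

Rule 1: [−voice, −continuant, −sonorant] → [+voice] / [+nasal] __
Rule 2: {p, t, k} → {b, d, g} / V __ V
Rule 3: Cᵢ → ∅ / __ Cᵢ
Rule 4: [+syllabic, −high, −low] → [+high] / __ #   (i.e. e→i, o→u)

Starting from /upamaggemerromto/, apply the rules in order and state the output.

ubamagemeromdu

Rule 1 (post-nasal voicing): /t/ is a voiceless stop immediately after the nasal /m/, so it voices to [d]. /upamaggemerromto/ → upamaggemerromdo.
Rule 2 (intervocalic voicing): /p/ is a voiceless stop between vowels /u/ and /a/, so it voices to [b]. /upamaggemerromdo/ → ubamaggemerromdo.
Rule 3 (degemination): /gg/ is a geminate; the first /g/ deletes. /rr/ is a geminate; the first /r/ deletes. /ubamaggemerromdo/ → ubamagemeromdo.
Rule 4 (final vowel raising): /o/ is a mid vowel in word-final position, so it raises to [u]. /ubamagemeromdo/ → ubamagemeromdu.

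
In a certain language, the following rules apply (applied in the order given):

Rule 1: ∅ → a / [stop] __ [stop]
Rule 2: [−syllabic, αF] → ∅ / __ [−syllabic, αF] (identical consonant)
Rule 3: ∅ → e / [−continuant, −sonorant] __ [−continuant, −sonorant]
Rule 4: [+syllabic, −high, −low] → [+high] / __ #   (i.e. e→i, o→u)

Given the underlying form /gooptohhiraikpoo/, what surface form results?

Rule 1 (stop-cluster a-epenthesis): /p/ and /t/ form a stop–stop cluster, so [a] is inserted between them. /k/ and /p/ form a stop–stop cluster, so [a] is inserted between them. /gooptohhiraikpoo/ → goopatohhiraikapoo.
Rule 2 (degemination): /hh/ is a geminate; the first /h/ deletes. /goopatohhiraikapoo/ → goopatohiraikapoo.
Rule 3 (stop-cluster e-epenthesis): no segment meets the environment; /goopatohiraikapoo/ is unchanged.
Rule 4 (final vowel raising): /o/ is a mid vowel in word-final position, so it raises to [u]. /goopatohiraikapoo/ → goopatohiraikapou.

goopatohiraikapou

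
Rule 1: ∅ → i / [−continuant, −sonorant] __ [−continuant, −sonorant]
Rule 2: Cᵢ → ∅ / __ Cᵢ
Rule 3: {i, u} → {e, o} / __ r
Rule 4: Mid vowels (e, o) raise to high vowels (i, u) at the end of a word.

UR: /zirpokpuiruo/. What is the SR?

zerpokipueruu

Rule 1 (stop-cluster i-epenthesis): /k/ and /p/ form a stop–stop cluster, so [i] is inserted between them. /zirpokpuiruo/ → zirpokipuiruo.
Rule 2 (degemination): no segment meets the environment; /zirpokipuiruo/ is unchanged.
Rule 3 (pre-rhotic lowering): /i/ is a high vowel immediately before /r/, so it lowers to [e]. /i/ is a high vowel immediately before /r/, so it lowers to [e]. /zirpokipuiruo/ → zerpokipueruo.
Rule 4 (final vowel raising): /o/ is a mid vowel in word-final position, so it raises to [u]. /zerpokipueruo/ → zerpokipueruu.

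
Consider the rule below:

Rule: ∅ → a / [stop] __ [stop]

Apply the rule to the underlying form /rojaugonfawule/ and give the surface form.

No segment of /rojaugonfawule/ meets the structural description of the rule, so the form surfaces unchanged.

rojaugonfawule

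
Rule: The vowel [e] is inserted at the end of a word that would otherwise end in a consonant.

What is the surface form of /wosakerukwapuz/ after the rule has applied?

wosakerukwapuze

the form ends in the consonant /z/, so [e] is inserted word-finally.
Surface form: [wosakerukwapuze].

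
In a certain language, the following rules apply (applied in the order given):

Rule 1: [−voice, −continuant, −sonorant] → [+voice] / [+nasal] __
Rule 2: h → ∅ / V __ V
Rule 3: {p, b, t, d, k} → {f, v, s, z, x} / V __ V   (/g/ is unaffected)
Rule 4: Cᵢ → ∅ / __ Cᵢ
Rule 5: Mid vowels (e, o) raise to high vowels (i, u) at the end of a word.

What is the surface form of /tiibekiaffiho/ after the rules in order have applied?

tiivexiafiu

Rule 1 (post-nasal voicing): no segment meets the environment; /tiibekiaffiho/ is unchanged.
Rule 2 (intervocalic h-deletion): /h/ occurs between vowels /i/ and /o/, so it deletes. /tiibekiaffiho/ → tiibekiaffio.
Rule 3 (intervocalic spirantization): /b/ is a stop between vowels /i/ and /e/, so it spirantizes to the fricative [v]. /k/ is a stop between vowels /e/ and /i/, so it spirantizes to the fricative [x]. /tiibekiaffio/ → tiivexiaffio.
Rule 4 (degemination): /ff/ is a geminate; the first /f/ deletes. /tiivexiaffio/ → tiivexiafio.
Rule 5 (final vowel raising): /o/ is a mid vowel in word-final position, so it raises to [u]. /tiivexiafio/ → tiivexiafiu.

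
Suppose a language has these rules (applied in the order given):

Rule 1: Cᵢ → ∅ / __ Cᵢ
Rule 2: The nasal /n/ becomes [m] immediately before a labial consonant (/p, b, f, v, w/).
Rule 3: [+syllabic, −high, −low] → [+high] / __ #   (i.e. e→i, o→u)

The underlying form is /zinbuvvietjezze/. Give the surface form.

Rule 1 (degemination): /vv/ is a geminate; the first /v/ deletes. /zz/ is a geminate; the first /z/ deletes. /zinbuvvietjezze/ → zinbuvietjeze.
Rule 2 (nasal place assimilation): /n/ precedes the labial consonant /b/, so it assimilates in place to [m]. /zinbuvietjeze/ → zimbuvietjeze.
Rule 3 (final vowel raising): /e/ is a mid vowel in word-final position, so it raises to [i]. /zimbuvietjeze/ → zimbuvietjezi.

zimbuvietjezi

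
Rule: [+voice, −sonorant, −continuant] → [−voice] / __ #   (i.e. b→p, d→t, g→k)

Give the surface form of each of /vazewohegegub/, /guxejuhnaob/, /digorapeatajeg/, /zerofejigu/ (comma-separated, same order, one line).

/vazewohegegub/: /b/ is a voiced stop in word-final position, so it devoices to [p]. → [vazewohegegup].
/guxejuhnaob/: /b/ is a voiced stop in word-final position, so it devoices to [p]. → [guxejuhnaop].
/digorapeatajeg/: /g/ is a voiced stop in word-final position, so it devoices to [k]. → [digorapeatajek].
/zerofejigu/: the rule's environment is not met; surfaces unchanged as [zerofejigu].

vazewohegegup, guxejuhnaop, digorapeatajek, zerofejigu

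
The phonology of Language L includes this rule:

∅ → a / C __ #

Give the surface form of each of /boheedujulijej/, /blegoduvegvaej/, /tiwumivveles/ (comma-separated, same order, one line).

/boheedujulijej/: the form ends in the consonant /j/, so [a] is inserted word-finally. → [boheedujulijeja].
/blegoduvegvaej/: the form ends in the consonant /j/, so [a] is inserted word-finally. → [blegoduvegvaeja].
/tiwumivveles/: the form ends in the consonant /s/, so [a] is inserted word-finally. → [tiwumivvelesa].

boheedujulijeja, blegoduvegvaeja, tiwumivvelesa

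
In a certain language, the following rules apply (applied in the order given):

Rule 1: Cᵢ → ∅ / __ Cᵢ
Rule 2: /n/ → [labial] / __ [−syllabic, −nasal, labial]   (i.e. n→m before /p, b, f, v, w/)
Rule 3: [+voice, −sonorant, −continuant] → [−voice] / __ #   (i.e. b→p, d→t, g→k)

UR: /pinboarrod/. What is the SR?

pimboarot

Rule 1 (degemination): /rr/ is a geminate; the first /r/ deletes. /pinboarrod/ → pinboarod.
Rule 2 (nasal place assimilation): /n/ precedes the labial consonant /b/, so it assimilates in place to [m]. /pinboarod/ → pimboarod.
Rule 3 (final devoicing): /d/ is a voiced stop in word-final position, so it devoices to [t]. /pimboarod/ → pimboarot.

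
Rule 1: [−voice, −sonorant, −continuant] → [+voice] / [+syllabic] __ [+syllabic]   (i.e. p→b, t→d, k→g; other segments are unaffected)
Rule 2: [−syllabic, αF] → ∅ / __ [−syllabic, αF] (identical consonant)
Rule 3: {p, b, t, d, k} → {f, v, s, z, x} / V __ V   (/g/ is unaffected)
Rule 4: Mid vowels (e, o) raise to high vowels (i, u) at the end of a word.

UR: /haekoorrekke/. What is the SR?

haegoorexi

Rule 1 (intervocalic voicing): /k/ is a voiceless stop between vowels /e/ and /o/, so it voices to [g]. /haekoorrekke/ → haegoorrekke.
Rule 2 (degemination): /rr/ is a geminate; the first /r/ deletes. /kk/ is a geminate; the first /k/ deletes. /haegoorrekke/ → haegooreke.
Rule 3 (intervocalic spirantization): /k/ is a stop between vowels /e/ and /e/, so it spirantizes to the fricative [x]. /haegooreke/ → haegoorexe.
Rule 4 (final vowel raising): /e/ is a mid vowel in word-final position, so it raises to [i]. /haegoorexe/ → haegoorexi.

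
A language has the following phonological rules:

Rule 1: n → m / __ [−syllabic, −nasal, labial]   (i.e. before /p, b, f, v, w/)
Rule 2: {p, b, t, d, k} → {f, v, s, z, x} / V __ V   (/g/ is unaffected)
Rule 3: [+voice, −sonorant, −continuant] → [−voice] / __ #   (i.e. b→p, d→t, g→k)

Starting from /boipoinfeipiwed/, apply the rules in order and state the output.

boifoimfeifiwet

Rule 1 (nasal place assimilation): /n/ precedes the labial consonant /f/, so it assimilates in place to [m]. /boipoinfeipiwed/ → boipoimfeipiwed.
Rule 2 (intervocalic spirantization): /p/ is a stop between vowels /i/ and /o/, so it spirantizes to the fricative [f]. /p/ is a stop between vowels /i/ and /i/, so it spirantizes to the fricative [f]. /boipoimfeipiwed/ → boifoimfeifiwed.
Rule 3 (final devoicing): /d/ is a voiced stop in word-final position, so it devoices to [t]. /boifoimfeifiwed/ → boifoimfeifiwet.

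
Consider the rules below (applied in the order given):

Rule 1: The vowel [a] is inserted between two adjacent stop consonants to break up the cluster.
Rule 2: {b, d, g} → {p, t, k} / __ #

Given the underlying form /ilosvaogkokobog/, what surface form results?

ilosvaogakokobok

Rule 1 (stop-cluster a-epenthesis): /g/ and /k/ form a stop–stop cluster, so [a] is inserted between them. /ilosvaogkokobog/ → ilosvaogakokobog.
Rule 2 (final devoicing): /g/ is a voiced stop in word-final position, so it devoices to [k]. /ilosvaogakokobog/ → ilosvaogakokobok.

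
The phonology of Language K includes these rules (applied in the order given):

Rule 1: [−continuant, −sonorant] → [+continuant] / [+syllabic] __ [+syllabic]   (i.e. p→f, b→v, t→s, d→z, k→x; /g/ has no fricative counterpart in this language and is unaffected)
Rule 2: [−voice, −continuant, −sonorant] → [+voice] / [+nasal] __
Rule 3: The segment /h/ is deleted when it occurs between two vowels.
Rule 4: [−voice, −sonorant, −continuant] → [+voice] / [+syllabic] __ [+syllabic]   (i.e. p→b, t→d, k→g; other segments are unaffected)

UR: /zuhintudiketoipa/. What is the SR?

Rule 1 (intervocalic spirantization): /d/ is a stop between vowels /u/ and /i/, so it spirantizes to the fricative [z]. /k/ is a stop between vowels /i/ and /e/, so it spirantizes to the fricative [x]. /t/ is a stop between vowels /e/ and /o/, so it spirantizes to the fricative [s]. /p/ is a stop between vowels /i/ and /a/, so it spirantizes to the fricative [f]. /zuhintudiketoipa/ → zuhintuzixesoifa.
Rule 2 (post-nasal voicing): /t/ is a voiceless stop immediately after the nasal /n/, so it voices to [d]. /zuhintuzixesoifa/ → zuhinduzixesoifa.
Rule 3 (intervocalic h-deletion): /h/ occurs between vowels /u/ and /i/, so it deletes. /zuhinduzixesoifa/ → zuinduzixesoifa.
Rule 4 (intervocalic voicing): no segment meets the environment; /zuinduzixesoifa/ is unchanged.

zuinduzixesoifa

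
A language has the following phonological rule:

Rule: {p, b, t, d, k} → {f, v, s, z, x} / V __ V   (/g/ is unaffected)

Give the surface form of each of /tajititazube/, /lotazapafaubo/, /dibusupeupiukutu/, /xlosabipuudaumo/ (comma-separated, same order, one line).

tajisisazuve, losazafafauvo, divusufeufiuxusu, xlosavifuuzaumo

/tajititazube/: /t/ is a stop between vowels /i/ and /i/, so it spirantizes to the fricative [s]. /t/ is a stop between vowels /i/ and /a/, so it spirantizes to the fricative [s]. /b/ is a stop between vowels /u/ and /e/, so it spirantizes to the fricative [v]. → [tajisisazuve].
/lotazapafaubo/: /t/ is a stop between vowels /o/ and /a/, so it spirantizes to the fricative [s]. /p/ is a stop between vowels /a/ and /a/, so it spirantizes to the fricative [f]. /b/ is a stop between vowels /u/ and /o/, so it spirantizes to the fricative [v]. → [losazafafauvo].
/dibusupeupiukutu/: /b/ is a stop between vowels /i/ and /u/, so it spirantizes to the fricative [v]. /p/ is a stop between vowels /u/ and /e/, so it spirantizes to the fricative [f]. /p/ is a stop between vowels /u/ and /i/, so it spirantizes to the fricative [f]. /k/ is a stop between vowels /u/ and /u/, so it spirantizes to the fricative [x]. /t/ is a stop between vowels /u/ and /u/, so it spirantizes to the fricative [s]. → [divusufeufiuxusu].
/xlosabipuudaumo/: /b/ is a stop between vowels /a/ and /i/, so it spirantizes to the fricative [v]. /p/ is a stop between vowels /i/ and /u/, so it spirantizes to the fricative [f]. /d/ is a stop between vowels /u/ and /a/, so it spirantizes to the fricative [z]. → [xlosavifuuzaumo].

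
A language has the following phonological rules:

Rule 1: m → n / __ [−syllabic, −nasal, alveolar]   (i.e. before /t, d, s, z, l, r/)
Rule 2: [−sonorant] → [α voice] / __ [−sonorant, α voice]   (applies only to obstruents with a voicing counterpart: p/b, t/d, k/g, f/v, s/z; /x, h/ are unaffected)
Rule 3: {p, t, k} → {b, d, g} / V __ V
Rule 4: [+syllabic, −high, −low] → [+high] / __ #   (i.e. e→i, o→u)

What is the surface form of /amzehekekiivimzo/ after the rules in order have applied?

Rule 1 (nasal place assimilation): /m/ precedes the alveolar consonant /z/, so it assimilates in place to [n]. /m/ precedes the alveolar consonant /z/, so it assimilates in place to [n]. /amzehekekiivimzo/ → anzehekekiivinzo.
Rule 2 (regressive voicing assimilation): no segment meets the environment; /anzehekekiivinzo/ is unchanged.
Rule 3 (intervocalic voicing): /k/ is a voiceless stop between vowels /e/ and /e/, so it voices to [g]. /k/ is a voiceless stop between vowels /e/ and /i/, so it voices to [g]. /anzehekekiivinzo/ → anzehegegiivinzo.
Rule 4 (final vowel raising): /o/ is a mid vowel in word-final position, so it raises to [u]. /anzehegegiivinzo/ → anzehegegiivinzu.

anzehegegiivinzu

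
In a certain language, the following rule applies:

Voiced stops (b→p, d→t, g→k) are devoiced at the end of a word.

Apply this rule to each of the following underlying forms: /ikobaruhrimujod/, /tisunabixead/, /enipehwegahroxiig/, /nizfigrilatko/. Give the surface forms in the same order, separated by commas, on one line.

/ikobaruhrimujod/: /d/ is a voiced stop in word-final position, so it devoices to [t]. → [ikobaruhrimujot].
/tisunabixead/: /d/ is a voiced stop in word-final position, so it devoices to [t]. → [tisunabixeat].
/enipehwegahroxiig/: /g/ is a voiced stop in word-final position, so it devoices to [k]. → [enipehwegahroxiik].
/nizfigrilatko/: the rule's environment is not met; surfaces unchanged as [nizfigrilatko].

ikobaruhrimujot, tisunabixeat, enipehwegahroxiik, nizfigrilatko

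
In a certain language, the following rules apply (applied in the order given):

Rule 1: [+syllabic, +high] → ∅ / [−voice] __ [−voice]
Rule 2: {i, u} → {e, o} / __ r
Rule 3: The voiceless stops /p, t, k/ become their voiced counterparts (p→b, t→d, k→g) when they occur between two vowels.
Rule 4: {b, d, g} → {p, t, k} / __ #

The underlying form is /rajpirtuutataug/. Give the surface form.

Rule 1 (high vowel syncope): no segment meets the environment; /rajpirtuutataug/ is unchanged.
Rule 2 (pre-rhotic lowering): /i/ is a high vowel immediately before /r/, so it lowers to [e]. /rajpirtuutataug/ → rajpertuutataug.
Rule 3 (intervocalic voicing): /t/ is a voiceless stop between vowels /u/ and /a/, so it voices to [d]. /t/ is a voiceless stop between vowels /a/ and /a/, so it voices to [d]. /rajpertuutataug/ → rajpertuudadaug.
Rule 4 (final devoicing): /g/ is a voiced stop in word-final position, so it devoices to [k]. /rajpertuudadaug/ → rajpertuudadauk.

rajpertuudadauk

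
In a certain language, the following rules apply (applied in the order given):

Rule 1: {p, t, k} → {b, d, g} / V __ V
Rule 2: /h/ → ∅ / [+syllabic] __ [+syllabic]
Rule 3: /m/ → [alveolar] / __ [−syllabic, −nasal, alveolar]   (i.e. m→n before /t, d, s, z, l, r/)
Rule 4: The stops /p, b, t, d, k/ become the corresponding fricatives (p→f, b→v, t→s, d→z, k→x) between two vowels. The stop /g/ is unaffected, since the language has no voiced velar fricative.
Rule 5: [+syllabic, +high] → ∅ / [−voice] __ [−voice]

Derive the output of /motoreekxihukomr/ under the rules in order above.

Rule 1 (intervocalic voicing): /t/ is a voiceless stop between vowels /o/ and /o/, so it voices to [d]. /k/ is a voiceless stop between vowels /u/ and /o/, so it voices to [g]. /motoreekxihukomr/ → modoreekxihugomr.
Rule 2 (intervocalic h-deletion): /h/ occurs between vowels /i/ and /u/, so it deletes. /modoreekxihugomr/ → modoreekxiugomr.
Rule 3 (nasal place assimilation): /m/ precedes the alveolar consonant /r/, so it assimilates in place to [n]. /modoreekxiugomr/ → modoreekxiugonr.
Rule 4 (intervocalic spirantization): /d/ is a stop between vowels /o/ and /o/, so it spirantizes to the fricative [z]. /modoreekxiugonr/ → mozoreekxiugonr.
Rule 5 (high vowel syncope): no segment meets the environment; /mozoreekxiugonr/ is unchanged.

mozoreekxiugonr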